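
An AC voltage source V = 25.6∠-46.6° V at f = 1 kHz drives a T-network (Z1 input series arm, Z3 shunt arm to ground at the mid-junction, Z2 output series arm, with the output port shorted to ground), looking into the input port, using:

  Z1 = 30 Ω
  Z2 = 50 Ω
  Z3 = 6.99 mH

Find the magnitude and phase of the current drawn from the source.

Step 1 — Angular frequency: ω = 2π·f = 2π·1000 = 6283 rad/s.
Step 2 — Component impedances:
  Z1: Z = R = 30 Ω
  Z2: Z = R = 50 Ω
  Z3: Z = jωL = j·6283·0.00699 = 0 + j43.92 Ω
Step 3 — With the output port shorted to ground, the output series arm Z2 runs from the junction to ground; the shunt arm Z3 also runs from the junction to ground. They appear in parallel: Z3 || Z2 = 21.78 + j24.79 Ω.
Step 4 — Series with input arm Z1: Z_in = Z1 + (Z3 || Z2) = 51.78 + j24.79 Ω = 57.41∠25.6° Ω.
Step 5 — Source phasor: V = 25.6∠-46.6° V = 17.59 - j18.6 V.
Step 6 — Ohm's law: I = V / Z_total = (17.59 - j18.6) / (51.78 + j24.79) = 0.1364 - j0.4246 A.
Step 7 — Convert to polar: |I| = 0.4459 A, ∠I = -72.2°.

I = 0.4459∠-72.2° A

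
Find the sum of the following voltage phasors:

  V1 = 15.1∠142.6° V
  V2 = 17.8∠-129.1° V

Step 1 — Convert each phasor to rectangular form:
  V1 = 15.1·(cos(142.6°) + j·sin(142.6°)) = -12 + j9.171 V
  V2 = 17.8·(cos(-129.1°) + j·sin(-129.1°)) = -11.23 - j13.81 V
Step 2 — Sum components: V_total = -23.22 - j4.642 V.
Step 3 — Convert to polar: |V_total| = 23.68 V, ∠V_total = -168.7°.

V_total = 23.68∠-168.7° V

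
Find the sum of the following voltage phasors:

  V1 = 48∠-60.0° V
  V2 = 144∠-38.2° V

Step 1 — Convert each phasor to rectangular form:
  V1 = 48·(cos(-60.0°) + j·sin(-60.0°)) = 24 - j41.57 V
  V2 = 144·(cos(-38.2°) + j·sin(-38.2°)) = 113.2 - j89.05 V
Step 2 — Sum components: V_total = 137.2 - j130.6 V.
Step 3 — Convert to polar: |V_total| = 189.4 V, ∠V_total = -43.6°.

V_total = 189.4∠-43.6° V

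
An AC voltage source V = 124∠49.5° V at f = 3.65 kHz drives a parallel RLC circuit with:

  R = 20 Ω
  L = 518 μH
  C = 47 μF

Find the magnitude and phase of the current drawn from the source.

Step 1 — Angular frequency: ω = 2π·f = 2π·3650 = 2.293e+04 rad/s.
Step 2 — Component impedances:
  R: Z = R = 20 Ω
  L: Z = jωL = j·2.293e+04·0.000518 = 0 + j11.88 Ω
  C: Z = 1/(jωC) = -j/(ω·C) = 0 - j0.9277 Ω
Step 3 — Parallel combination: 1/Z_total = 1/R + 1/L + 1/C; Z_total = 0.05051 - j1.004 Ω = 1.005∠-87.1° Ω.
Step 4 — Source phasor: V = 124∠49.5° V = 80.53 + j94.29 V.
Step 5 — Ohm's law: I = V / Z_total = (80.53 + j94.29) / (0.05051 - j1.004) = -89.67 + j84.74 A.
Step 6 — Convert to polar: |I| = 123.4 A, ∠I = 136.6°.

I = 123.4∠136.6° A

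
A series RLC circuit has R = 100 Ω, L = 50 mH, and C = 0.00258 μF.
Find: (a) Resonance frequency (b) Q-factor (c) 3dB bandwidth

Step 1 — Resonance: ω₀ = 1/√(LC) = 1/√(0.05·2.58e-09) = 8.805e+04 rad/s.
Step 2 — f₀ = ω₀/(2π) = 1.401e+04 Hz.
Step 3 — Series Q: Q = ω₀L/R = 8.805e+04·0.05/100 = 44.02.
Step 4 — Bandwidth: Δω = ω₀/Q = 2000 rad/s; BW = Δω/(2π) = 318.3 Hz.

(a) f₀ = 1.401e+04 Hz  (b) Q = 44.02  (c) BW = 318.3 Hz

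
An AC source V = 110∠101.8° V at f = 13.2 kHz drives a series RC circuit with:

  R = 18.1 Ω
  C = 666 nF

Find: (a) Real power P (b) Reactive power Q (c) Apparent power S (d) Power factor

Step 1 — Angular frequency: ω = 2π·f = 2π·1.32e+04 = 8.294e+04 rad/s.
Step 2 — Component impedances:
  R: Z = R = 18.1 Ω
  C: Z = 1/(jωC) = -j/(ω·C) = 0 - j18.1 Ω
Step 3 — Series combination: Z_total = R + C = 18.1 - j18.1 Ω = 25.6∠-45.0° Ω.
Step 4 — Source phasor: V = 110∠101.8° V = -22.49 + j107.7 V.
Step 5 — Current: I = V / Z = -3.596 + j2.352 A = 4.297∠146.8° A.
Step 6 — Complex power: S = V·I* = 334.2 - j334.3 VA.
Step 7 — Real power: P = Re(S) = 334.2 W.
Step 8 — Reactive power: Q = Im(S) = -334.3 VAR.
Step 9 — Apparent power: |S| = 472.7 VA.
Step 10 — Power factor: PF = P/|S| = 0.707 (leading).

(a) P = 334.2 W  (b) Q = -334.3 VAR  (c) S = 472.7 VA  (d) PF = 0.707 (leading)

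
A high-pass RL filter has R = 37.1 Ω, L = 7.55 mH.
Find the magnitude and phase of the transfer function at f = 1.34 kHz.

Step 1 — Angular frequency: ω = 2π·1340 = 8419 rad/s.
Step 2 — Transfer function: H(jω) = jωL/(R + jωL).
Step 3 — Numerator jωL = j·63.57; denominator R + jωL = 37.1 + j63.57.
Step 4 — H = 0.7459 + j0.4353.
Step 5 — Magnitude: |H| = 0.8637 (-1.3 dB); phase: φ = 30.3°.

|H| = 0.8637 (-1.3 dB), φ = 30.3°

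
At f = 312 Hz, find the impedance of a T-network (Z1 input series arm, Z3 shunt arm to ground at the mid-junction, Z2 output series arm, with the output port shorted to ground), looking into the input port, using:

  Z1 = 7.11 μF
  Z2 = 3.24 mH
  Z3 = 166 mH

Step 1 — Angular frequency: ω = 2π·f = 2π·312 = 1960 rad/s.
Step 2 — Component impedances:
  Z1: Z = 1/(jωC) = -j/(ω·C) = 0 - j71.75 Ω
  Z2: Z = jωL = j·1960·0.00324 = 0 + j6.352 Ω
  Z3: Z = jωL = j·1960·0.166 = 0 + j325.4 Ω
Step 3 — With the output port shorted to ground, the output series arm Z2 runs from the junction to ground; the shunt arm Z3 also runs from the junction to ground. They appear in parallel: Z3 || Z2 = 0 + j6.23 Ω.
Step 4 — Series with input arm Z1: Z_in = Z1 + (Z3 || Z2) = 0 - j65.52 Ω = 65.52∠-90.0° Ω.

Z = 0 - j65.52 Ω = 65.52∠-90.0° Ω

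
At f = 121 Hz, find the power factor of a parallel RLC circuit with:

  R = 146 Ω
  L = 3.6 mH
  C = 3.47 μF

Step 1 — Angular frequency: ω = 2π·f = 2π·121 = 760.3 rad/s.
Step 2 — Component impedances:
  R: Z = R = 146 Ω
  L: Z = jωL = j·760.3·0.0036 = 0 + j2.737 Ω
  C: Z = 1/(jωC) = -j/(ω·C) = 0 - j379.1 Ω
Step 3 — Parallel combination: 1/Z_total = 1/R + 1/L + 1/C; Z_total = 0.05204 + j2.756 Ω = 2.756∠88.9° Ω.
Step 4 — Power factor: PF = cos(φ) = Re(Z)/|Z| = 0.05204/2.756 = 0.01888.
Step 5 — Type: Im(Z) = 2.756 ⇒ lagging (phase φ = 88.9°).

PF = 0.01888 (lagging, φ = 88.9°)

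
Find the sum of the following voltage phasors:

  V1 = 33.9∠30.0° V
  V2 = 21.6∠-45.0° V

Step 1 — Convert each phasor to rectangular form:
  V1 = 33.9·(cos(30.0°) + j·sin(30.0°)) = 29.36 + j16.95 V
  V2 = 21.6·(cos(-45.0°) + j·sin(-45.0°)) = 15.27 - j15.27 V
Step 2 — Sum components: V_total = 44.63 + j1.676 V.
Step 3 — Convert to polar: |V_total| = 44.66 V, ∠V_total = 2.2°.

V_total = 44.66∠2.2° V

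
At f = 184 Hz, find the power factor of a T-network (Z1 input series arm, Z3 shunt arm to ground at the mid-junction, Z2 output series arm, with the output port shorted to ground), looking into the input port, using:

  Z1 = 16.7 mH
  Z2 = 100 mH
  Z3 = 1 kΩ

Step 1 — Angular frequency: ω = 2π·f = 2π·184 = 1156 rad/s.
Step 2 — Component impedances:
  Z1: Z = jωL = j·1156·0.0167 = 0 + j19.31 Ω
  Z2: Z = jωL = j·1156·0.1 = 0 + j115.6 Ω
  Z3: Z = R = 1000 Ω
Step 3 — With the output port shorted to ground, the output series arm Z2 runs from the junction to ground; the shunt arm Z3 also runs from the junction to ground. They appear in parallel: Z3 || Z2 = 13.19 + j114.1 Ω.
Step 4 — Series with input arm Z1: Z_in = Z1 + (Z3 || Z2) = 13.19 + j133.4 Ω = 134∠84.4° Ω.
Step 5 — Power factor: PF = cos(φ) = Re(Z)/|Z| = 13.19/134.04 = 0.0984.
Step 6 — Type: Im(Z) = 133.4 ⇒ lagging (phase φ = 84.4°).

PF = 0.0984 (lagging, φ = 84.4°)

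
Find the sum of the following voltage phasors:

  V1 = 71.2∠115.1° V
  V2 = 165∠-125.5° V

Step 1 — Convert each phasor to rectangular form:
  V1 = 71.2·(cos(115.1°) + j·sin(115.1°)) = -30.2 + j64.48 V
  V2 = 165·(cos(-125.5°) + j·sin(-125.5°)) = -95.82 - j134.3 V
Step 2 — Sum components: V_total = -126 - j69.85 V.
Step 3 — Convert to polar: |V_total| = 144.1 V, ∠V_total = -151.0°.

V_total = 144.1∠-151.0° V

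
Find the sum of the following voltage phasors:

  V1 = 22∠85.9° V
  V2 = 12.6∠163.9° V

Step 1 — Convert each phasor to rectangular form:
  V1 = 22·(cos(85.9°) + j·sin(85.9°)) = 1.573 + j21.94 V
  V2 = 12.6·(cos(163.9°) + j·sin(163.9°)) = -12.11 + j3.494 V
Step 2 — Sum components: V_total = -10.53 + j25.44 V.
Step 3 — Convert to polar: |V_total| = 27.53 V, ∠V_total = 112.5°.

V_total = 27.53∠112.5° V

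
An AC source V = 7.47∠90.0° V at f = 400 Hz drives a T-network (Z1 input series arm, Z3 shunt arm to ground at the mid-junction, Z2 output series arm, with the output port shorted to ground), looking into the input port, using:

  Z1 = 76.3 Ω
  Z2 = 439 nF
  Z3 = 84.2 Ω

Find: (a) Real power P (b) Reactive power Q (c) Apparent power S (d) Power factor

Step 1 — Angular frequency: ω = 2π·f = 2π·400 = 2513 rad/s.
Step 2 — Component impedances:
  Z1: Z = R = 76.3 Ω
  Z2: Z = 1/(jωC) = -j/(ω·C) = 0 - j906.3 Ω
  Z3: Z = R = 84.2 Ω
Step 3 — With the output port shorted to ground, the output series arm Z2 runs from the junction to ground; the shunt arm Z3 also runs from the junction to ground. They appear in parallel: Z3 || Z2 = 83.48 - j7.755 Ω.
Step 4 — Series with input arm Z1: Z_in = Z1 + (Z3 || Z2) = 159.8 - j7.755 Ω = 160∠-2.8° Ω.
Step 5 — Source phasor: V = 7.47∠90.0° V = 0 + j7.47 V.
Step 6 — Current: I = V / Z = -0.002264 + j0.04664 A = 0.0467∠92.8° A.
Step 7 — Complex power: S = V·I* = 0.3484 - j0.01691 VA.
Step 8 — Real power: P = Re(S) = 0.3484 W.
Step 9 — Reactive power: Q = Im(S) = -0.01691 VAR.
Step 10 — Apparent power: |S| = 0.3488 VA.
Step 11 — Power factor: PF = P/|S| = 0.9988 (leading).

(a) P = 0.3484 W  (b) Q = -0.01691 VAR  (c) S = 0.3488 VA  (d) PF = 0.9988 (leading)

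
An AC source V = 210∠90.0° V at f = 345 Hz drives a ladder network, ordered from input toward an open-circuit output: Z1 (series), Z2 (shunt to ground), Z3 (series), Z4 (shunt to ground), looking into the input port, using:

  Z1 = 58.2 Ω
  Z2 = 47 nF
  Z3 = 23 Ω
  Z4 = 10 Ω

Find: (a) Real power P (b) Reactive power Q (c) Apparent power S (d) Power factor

Step 1 — Angular frequency: ω = 2π·f = 2π·345 = 2168 rad/s.
Step 2 — Component impedances:
  Z1: Z = R = 58.2 Ω
  Z2: Z = 1/(jωC) = -j/(ω·C) = 0 - j9815 Ω
  Z3: Z = R = 23 Ω
  Z4: Z = R = 10 Ω
Step 3 — Ladder network (open output): work backward from the far end, alternating series and parallel combinations. Z_in = 91.2 - j0.1109 Ω = 91.2∠-0.1° Ω.
Step 4 — Source phasor: V = 210∠90.0° V = 0 + j210 V.
Step 5 — Current: I = V / Z = -0.002801 + j2.303 A = 2.303∠90.1° A.
Step 6 — Complex power: S = V·I* = 483.6 - j0.5883 VA.
Step 7 — Real power: P = Re(S) = 483.6 W.
Step 8 — Reactive power: Q = Im(S) = -0.5883 VAR.
Step 9 — Apparent power: |S| = 483.6 VA.
Step 10 — Power factor: PF = P/|S| = 1 (leading).

(a) P = 483.6 W  (b) Q = -0.5883 VAR  (c) S = 483.6 VA  (d) PF = 1 (leading)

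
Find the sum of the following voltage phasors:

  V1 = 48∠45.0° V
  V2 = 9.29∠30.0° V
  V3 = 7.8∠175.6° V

Step 1 — Convert each phasor to rectangular form:
  V1 = 48·(cos(45.0°) + j·sin(45.0°)) = 33.94 + j33.94 V
  V2 = 9.29·(cos(30.0°) + j·sin(30.0°)) = 8.045 + j4.645 V
  V3 = 7.8·(cos(175.6°) + j·sin(175.6°)) = -7.777 + j0.5984 V
Step 2 — Sum components: V_total = 34.21 + j39.18 V.
Step 3 — Convert to polar: |V_total| = 52.02 V, ∠V_total = 48.9°.

V_total = 52.02∠48.9° V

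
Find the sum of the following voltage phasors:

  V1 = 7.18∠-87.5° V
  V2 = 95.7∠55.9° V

Step 1 — Convert each phasor to rectangular form:
  V1 = 7.18·(cos(-87.5°) + j·sin(-87.5°)) = 0.3132 - j7.173 V
  V2 = 95.7·(cos(55.9°) + j·sin(55.9°)) = 53.65 + j79.25 V
Step 2 — Sum components: V_total = 53.97 + j72.07 V.
Step 3 — Convert to polar: |V_total| = 90.04 V, ∠V_total = 53.2°.

V_total = 90.04∠53.2° V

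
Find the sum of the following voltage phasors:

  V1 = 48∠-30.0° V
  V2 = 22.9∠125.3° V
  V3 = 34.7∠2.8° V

Step 1 — Convert each phasor to rectangular form:
  V1 = 48·(cos(-30.0°) + j·sin(-30.0°)) = 41.57 - j24 V
  V2 = 22.9·(cos(125.3°) + j·sin(125.3°)) = -13.23 + j18.69 V
  V3 = 34.7·(cos(2.8°) + j·sin(2.8°)) = 34.66 + j1.695 V
Step 2 — Sum components: V_total = 62.99 - j3.615 V.
Step 3 — Convert to polar: |V_total| = 63.1 V, ∠V_total = -3.3°.

V_total = 63.1∠-3.3° V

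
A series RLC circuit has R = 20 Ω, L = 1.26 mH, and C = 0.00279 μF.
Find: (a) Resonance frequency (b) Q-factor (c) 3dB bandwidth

Step 1 — Resonance condition Im(Z)=0 gives ω₀ = 1/√(LC).
Step 2 — ω₀ = 1/√(0.00126·2.79e-09) = 5.334e+05 rad/s.
Step 3 — f₀ = ω₀/(2π) = 8.489e+04 Hz.
Step 4 — Series Q: Q = ω₀L/R = 5.334e+05·0.00126/20 = 33.6.
Step 5 — 3dB bandwidth: Δω = ω₀/Q = 1.587e+04 rad/s; BW = Δω/(2π) = 2526 Hz.

(a) f₀ = 8.489e+04 Hz  (b) Q = 33.6  (c) BW = 2526 Hz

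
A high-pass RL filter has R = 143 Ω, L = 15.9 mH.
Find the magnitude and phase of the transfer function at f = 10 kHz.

Step 1 — Angular frequency: ω = 2π·1e+04 = 6.283e+04 rad/s.
Step 2 — Transfer function: H(jω) = jωL/(R + jωL).
Step 3 — Numerator jωL = j·999; denominator R + jωL = 143 + j999.
Step 4 — H = 0.9799 + j0.1403.
Step 5 — Magnitude: |H| = 0.9899 (-0.1 dB); phase: φ = 8.1°.

|H| = 0.9899 (-0.1 dB), φ = 8.1°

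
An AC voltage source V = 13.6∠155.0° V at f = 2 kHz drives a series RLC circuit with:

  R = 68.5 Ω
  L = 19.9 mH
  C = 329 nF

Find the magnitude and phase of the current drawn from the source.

Step 1 — Angular frequency: ω = 2π·f = 2π·2000 = 1.257e+04 rad/s.
Step 2 — Component impedances:
  R: Z = R = 68.5 Ω
  L: Z = jωL = j·1.257e+04·0.0199 = 0 + j250.1 Ω
  C: Z = 1/(jωC) = -j/(ω·C) = 0 - j241.9 Ω
Step 3 — Series combination: Z_total = R + L + C = 68.5 + j8.194 Ω = 68.99∠6.8° Ω.
Step 4 — Source phasor: V = 13.6∠155.0° V = -12.33 + j5.748 V.
Step 5 — Ohm's law: I = V / Z_total = (-12.33 + j5.748) / (68.5 + j8.194) = -0.1675 + j0.1039 A.
Step 6 — Convert to polar: |I| = 0.1971 A, ∠I = 148.2°.

I = 0.1971∠148.2° A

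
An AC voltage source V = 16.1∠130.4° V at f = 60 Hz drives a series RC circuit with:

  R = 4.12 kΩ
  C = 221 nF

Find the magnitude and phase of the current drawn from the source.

Step 1 — Angular frequency: ω = 2π·f = 2π·60 = 377 rad/s.
Step 2 — Component impedances:
  R: Z = R = 4120 Ω
  C: Z = 1/(jωC) = -j/(ω·C) = 0 - j1.2e+04 Ω
Step 3 — Series combination: Z_total = R + C = 4120 - j1.2e+04 Ω = 1.269e+04∠-71.1° Ω.
Step 4 — Source phasor: V = 16.1∠130.4° V = -10.43 + j12.26 V.
Step 5 — Ohm's law: I = V / Z_total = (-10.43 + j12.26) / (4120 - j1.2e+04) = -0.001181 - j0.0004641 A.
Step 6 — Convert to polar: |I| = 0.001269 A, ∠I = -158.5°.

I = 0.001269∠-158.5° A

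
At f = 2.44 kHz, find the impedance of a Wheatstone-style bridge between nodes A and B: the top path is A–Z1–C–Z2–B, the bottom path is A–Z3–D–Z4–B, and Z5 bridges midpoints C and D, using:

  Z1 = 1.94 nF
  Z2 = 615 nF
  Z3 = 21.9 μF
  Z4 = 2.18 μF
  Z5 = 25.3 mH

Step 1 — Angular frequency: ω = 2π·f = 2π·2440 = 1.533e+04 rad/s.
Step 2 — Component impedances:
  Z1: Z = 1/(jωC) = -j/(ω·C) = 0 - j3.362e+04 Ω
  Z2: Z = 1/(jωC) = -j/(ω·C) = 0 - j106.1 Ω
  Z3: Z = 1/(jωC) = -j/(ω·C) = 0 - j2.978 Ω
  Z4: Z = 1/(jωC) = -j/(ω·C) = 0 - j29.92 Ω
  Z5: Z = jωL = j·1.533e+04·0.0253 = 0 + j387.9 Ω
Step 3 — Bridge requires nodal analysis (the Z5 bridge couples midpoints C and D, so the two paths cannot be reduced to a simple series/parallel combination). Setting node B to ground and injecting 1 A at node A, the 3-node admittance system at A, C, D solves to V_A = Z_AB = 0 - j36.38 Ω = 36.38∠-90.0° Ω.

Z = 0 - j36.38 Ω = 36.38∠-90.0° Ω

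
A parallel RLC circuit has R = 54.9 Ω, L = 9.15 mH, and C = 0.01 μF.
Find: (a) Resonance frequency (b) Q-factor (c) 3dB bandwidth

Step 1 — Resonance: ω₀ = 1/√(LC) = 1/√(0.00915·1e-08) = 1.045e+05 rad/s.
Step 2 — f₀ = ω₀/(2π) = 1.664e+04 Hz.
Step 3 — Parallel Q: Q = R/(ω₀L) = 54.9/(1.045e+05·0.00915) = 0.05739.
Step 4 — Bandwidth: Δω = ω₀/Q = 1.821e+06 rad/s; BW = Δω/(2π) = 2.899e+05 Hz.

(a) f₀ = 1.664e+04 Hz  (b) Q = 0.05739  (c) BW = 2.899e+05 Hz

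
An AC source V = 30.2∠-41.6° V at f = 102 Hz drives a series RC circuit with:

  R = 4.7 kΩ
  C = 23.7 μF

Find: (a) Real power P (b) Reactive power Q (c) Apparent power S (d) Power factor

Step 1 — Angular frequency: ω = 2π·f = 2π·102 = 640.9 rad/s.
Step 2 — Component impedances:
  R: Z = R = 4700 Ω
  C: Z = 1/(jωC) = -j/(ω·C) = 0 - j65.84 Ω
Step 3 — Series combination: Z_total = R + C = 4700 - j65.84 Ω = 4700∠-0.8° Ω.
Step 4 — Source phasor: V = 30.2∠-41.6° V = 22.58 - j20.05 V.
Step 5 — Current: I = V / Z = 0.004864 - j0.004198 A = 0.006425∠-40.8° A.
Step 6 — Complex power: S = V·I* = 0.194 - j0.002718 VA.
Step 7 — Real power: P = Re(S) = 0.194 W.
Step 8 — Reactive power: Q = Im(S) = -0.002718 VAR.
Step 9 — Apparent power: |S| = 0.194 VA.
Step 10 — Power factor: PF = P/|S| = 0.9999 (leading).

(a) P = 0.194 W  (b) Q = -0.002718 VAR  (c) S = 0.194 VA  (d) PF = 0.9999 (leading)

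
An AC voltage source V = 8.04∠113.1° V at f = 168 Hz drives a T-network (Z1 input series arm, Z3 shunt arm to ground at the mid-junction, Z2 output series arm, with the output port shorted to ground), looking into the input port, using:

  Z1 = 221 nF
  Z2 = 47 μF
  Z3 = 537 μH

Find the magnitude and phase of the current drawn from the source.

Step 1 — Angular frequency: ω = 2π·f = 2π·168 = 1056 rad/s.
Step 2 — Component impedances:
  Z1: Z = 1/(jωC) = -j/(ω·C) = 0 - j4287 Ω
  Z2: Z = 1/(jωC) = -j/(ω·C) = 0 - j20.16 Ω
  Z3: Z = jωL = j·1056·0.000537 = 0 + j0.5668 Ω
Step 3 — With the output port shorted to ground, the output series arm Z2 runs from the junction to ground; the shunt arm Z3 also runs from the junction to ground. They appear in parallel: Z3 || Z2 = 0 + j0.5832 Ω.
Step 4 — Series with input arm Z1: Z_in = Z1 + (Z3 || Z2) = 0 - j4286 Ω = 4286∠-90.0° Ω.
Step 5 — Source phasor: V = 8.04∠113.1° V = -3.154 + j7.395 V.
Step 6 — Ohm's law: I = V / Z_total = (-3.154 + j7.395) / (0 - j4286) = -0.001725 - j0.000736 A.
Step 7 — Convert to polar: |I| = 0.001876 A, ∠I = -156.9°.

I = 0.001876∠-156.9° A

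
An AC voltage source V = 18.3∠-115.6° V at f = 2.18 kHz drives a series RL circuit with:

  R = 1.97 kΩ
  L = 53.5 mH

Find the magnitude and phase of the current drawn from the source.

Step 1 — Angular frequency: ω = 2π·f = 2π·2180 = 1.37e+04 rad/s.
Step 2 — Component impedances:
  R: Z = R = 1970 Ω
  L: Z = jωL = j·1.37e+04·0.0535 = 0 + j732.8 Ω
Step 3 — Series combination: Z_total = R + L = 1970 + j732.8 Ω = 2102∠20.4° Ω.
Step 4 — Source phasor: V = 18.3∠-115.6° V = -7.907 - j16.5 V.
Step 5 — Ohm's law: I = V / Z_total = (-7.907 - j16.5) / (1970 + j732.8) = -0.006263 - j0.006048 A.
Step 6 — Convert to polar: |I| = 0.008706 A, ∠I = -136.0°.

I = 0.008706∠-136.0° A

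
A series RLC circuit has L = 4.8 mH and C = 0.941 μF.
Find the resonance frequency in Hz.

Step 1 — Resonance condition Im(Z)=0 gives ω₀ = 1/√(LC).
Step 2 — ω₀ = 1/√(0.0048·9.41e-07) = 1.488e+04 rad/s.
Step 3 — f₀ = ω₀/(2π) = 2368 Hz.

f₀ = 2368 Hz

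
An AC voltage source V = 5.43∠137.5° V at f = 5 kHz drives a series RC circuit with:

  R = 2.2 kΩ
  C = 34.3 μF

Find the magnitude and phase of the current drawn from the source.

Step 1 — Angular frequency: ω = 2π·f = 2π·5000 = 3.142e+04 rad/s.
Step 2 — Component impedances:
  R: Z = R = 2200 Ω
  C: Z = 1/(jωC) = -j/(ω·C) = 0 - j0.928 Ω
Step 3 — Series combination: Z_total = R + C = 2200 - j0.928 Ω = 2200∠-0.0° Ω.
Step 4 — Source phasor: V = 5.43∠137.5° V = -4.003 + j3.668 V.
Step 5 — Ohm's law: I = V / Z_total = (-4.003 + j3.668) / (2200 - j0.928) = -0.00182 + j0.001667 A.
Step 6 — Convert to polar: |I| = 0.002468 A, ∠I = 137.5°.

I = 0.002468∠137.5° A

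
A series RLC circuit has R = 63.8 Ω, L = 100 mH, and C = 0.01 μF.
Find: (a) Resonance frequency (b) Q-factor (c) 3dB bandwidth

Step 1 — Resonance: ω₀ = 1/√(LC) = 1/√(0.1·1e-08) = 3.162e+04 rad/s.
Step 2 — f₀ = ω₀/(2π) = 5033 Hz.
Step 3 — Series Q: Q = ω₀L/R = 3.162e+04·0.1/63.8 = 49.57.
Step 4 — Bandwidth: Δω = ω₀/Q = 638 rad/s; BW = Δω/(2π) = 101.5 Hz.

(a) f₀ = 5033 Hz  (b) Q = 49.57  (c) BW = 101.5 Hz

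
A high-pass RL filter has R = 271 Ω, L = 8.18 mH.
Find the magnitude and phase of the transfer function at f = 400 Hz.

Step 1 — Angular frequency: ω = 2π·400 = 2513 rad/s.
Step 2 — Transfer function: H(jω) = jωL/(R + jωL).
Step 3 — Numerator jωL = j·20.56; denominator R + jωL = 271 + j20.56.
Step 4 — H = 0.005722 + j0.07543.
Step 5 — Magnitude: |H| = 0.07564 (-22.4 dB); phase: φ = 85.7°.

|H| = 0.07564 (-22.4 dB), φ = 85.7°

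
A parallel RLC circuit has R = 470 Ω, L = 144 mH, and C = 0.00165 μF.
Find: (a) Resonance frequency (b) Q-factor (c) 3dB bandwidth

Step 1 — Resonance: ω₀ = 1/√(LC) = 1/√(0.144·1.65e-09) = 6.487e+04 rad/s.
Step 2 — f₀ = ω₀/(2π) = 1.033e+04 Hz.
Step 3 — Parallel Q: Q = R/(ω₀L) = 470/(6.487e+04·0.144) = 0.05031.
Step 4 — Bandwidth: Δω = ω₀/Q = 1.289e+06 rad/s; BW = Δω/(2π) = 2.052e+05 Hz.

(a) f₀ = 1.033e+04 Hz  (b) Q = 0.05031  (c) BW = 2.052e+05 Hz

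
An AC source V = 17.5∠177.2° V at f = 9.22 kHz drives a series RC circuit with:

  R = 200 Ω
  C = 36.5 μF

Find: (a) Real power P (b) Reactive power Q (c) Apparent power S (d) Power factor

Step 1 — Angular frequency: ω = 2π·f = 2π·9220 = 5.793e+04 rad/s.
Step 2 — Component impedances:
  R: Z = R = 200 Ω
  C: Z = 1/(jωC) = -j/(ω·C) = 0 - j0.4729 Ω
Step 3 — Series combination: Z_total = R + C = 200 - j0.4729 Ω = 200∠-0.1° Ω.
Step 4 — Source phasor: V = 17.5∠177.2° V = -17.48 + j0.8549 V.
Step 5 — Current: I = V / Z = -0.08741 + j0.004068 A = 0.0875∠177.3° A.
Step 6 — Complex power: S = V·I* = 1.531 - j0.003621 VA.
Step 7 — Real power: P = Re(S) = 1.531 W.
Step 8 — Reactive power: Q = Im(S) = -0.003621 VAR.
Step 9 — Apparent power: |S| = 1.531 VA.
Step 10 — Power factor: PF = P/|S| = 1 (leading).

(a) P = 1.531 W  (b) Q = -0.003621 VAR  (c) S = 1.531 VA  (d) PF = 1 (leading)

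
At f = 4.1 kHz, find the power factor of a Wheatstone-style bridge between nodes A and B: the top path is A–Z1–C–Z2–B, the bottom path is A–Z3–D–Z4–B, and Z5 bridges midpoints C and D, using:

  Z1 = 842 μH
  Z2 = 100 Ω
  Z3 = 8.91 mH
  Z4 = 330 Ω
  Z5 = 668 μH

Step 1 — Angular frequency: ω = 2π·f = 2π·4100 = 2.576e+04 rad/s.
Step 2 — Component impedances:
  Z1: Z = jωL = j·2.576e+04·0.000842 = 0 + j21.69 Ω
  Z2: Z = R = 100 Ω
  Z3: Z = jωL = j·2.576e+04·0.00891 = 0 + j229.5 Ω
  Z4: Z = R = 330 Ω
  Z5: Z = jωL = j·2.576e+04·0.000668 = 0 + j17.21 Ω
Step 3 — Bridge requires nodal analysis (the Z5 bridge couples midpoints C and D, so the two paths cannot be reduced to a simple series/parallel combination). Setting node B to ground and injecting 1 A at node A, the 3-node admittance system at A, C, D solves to V_A = Z_AB = 76.76 + j20.16 Ω = 79.36∠14.7° Ω.
Step 4 — Power factor: PF = cos(φ) = Re(Z)/|Z| = 76.76/79.36 = 0.9672.
Step 5 — Type: Im(Z) = 20.16 ⇒ lagging (phase φ = 14.7°).

PF = 0.9672 (lagging, φ = 14.7°)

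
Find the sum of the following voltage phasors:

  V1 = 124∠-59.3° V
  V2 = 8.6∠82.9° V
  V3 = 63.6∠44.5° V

Step 1 — Convert each phasor to rectangular form:
  V1 = 124·(cos(-59.3°) + j·sin(-59.3°)) = 63.31 - j106.6 V
  V2 = 8.6·(cos(82.9°) + j·sin(82.9°)) = 1.063 + j8.534 V
  V3 = 63.6·(cos(44.5°) + j·sin(44.5°)) = 45.36 + j44.58 V
Step 2 — Sum components: V_total = 109.7 - j53.51 V.
Step 3 — Convert to polar: |V_total| = 122.1 V, ∠V_total = -26.0°.

V_total = 122.1∠-26.0° V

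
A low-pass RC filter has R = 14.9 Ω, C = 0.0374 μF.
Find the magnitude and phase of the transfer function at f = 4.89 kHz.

Step 1 — Angular frequency: ω = 2π·4890 = 3.072e+04 rad/s.
Step 2 — Transfer function: H(jω) = 1/(1 + jωRC).
Step 3 — Denominator: 1 + jωRC = 1 + j·3.072e+04·14.9·3.74e-08 = 1 + j0.01712.
Step 4 — H = 0.9997 - j0.01712.
Step 5 — Magnitude: |H| = 0.9999 (-0.0 dB); phase: φ = -1.0°.

|H| = 0.9999 (-0.0 dB), φ = -1.0°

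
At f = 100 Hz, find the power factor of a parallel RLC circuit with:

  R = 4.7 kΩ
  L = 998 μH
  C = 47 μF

Step 1 — Angular frequency: ω = 2π·f = 2π·100 = 628.3 rad/s.
Step 2 — Component impedances:
  R: Z = R = 4700 Ω
  L: Z = jωL = j·628.3·0.000998 = 0 + j0.6271 Ω
  C: Z = 1/(jωC) = -j/(ω·C) = 0 - j33.86 Ω
Step 3 — Parallel combination: 1/Z_total = 1/R + 1/L + 1/C; Z_total = 8.685e-05 + j0.6389 Ω = 0.6389∠90.0° Ω.
Step 4 — Power factor: PF = cos(φ) = Re(Z)/|Z| = 8.685e-05/0.6389 = 0.0001359.
Step 5 — Type: Im(Z) = 0.6389 ⇒ lagging (phase φ = 90.0°).

PF = 0.0001359 (lagging, φ = 90.0°)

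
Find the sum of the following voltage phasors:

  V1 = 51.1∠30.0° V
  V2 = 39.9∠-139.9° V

Step 1 — Convert each phasor to rectangular form:
  V1 = 51.1·(cos(30.0°) + j·sin(30.0°)) = 44.25 + j25.55 V
  V2 = 39.9·(cos(-139.9°) + j·sin(-139.9°)) = -30.52 - j25.7 V
Step 2 — Sum components: V_total = 13.73 - j0.1505 V.
Step 3 — Convert to polar: |V_total| = 13.73 V, ∠V_total = -0.6°.

V_total = 13.73∠-0.6° V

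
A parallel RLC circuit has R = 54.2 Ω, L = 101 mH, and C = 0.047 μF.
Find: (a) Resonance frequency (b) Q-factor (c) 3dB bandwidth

Step 1 — Resonance: ω₀ = 1/√(LC) = 1/√(0.101·4.7e-08) = 1.451e+04 rad/s.
Step 2 — f₀ = ω₀/(2π) = 2310 Hz.
Step 3 — Parallel Q: Q = R/(ω₀L) = 54.2/(1.451e+04·0.101) = 0.03697.
Step 4 — Bandwidth: Δω = ω₀/Q = 3.926e+05 rad/s; BW = Δω/(2π) = 6.248e+04 Hz.

(a) f₀ = 2310 Hz  (b) Q = 0.03697  (c) BW = 6.248e+04 Hz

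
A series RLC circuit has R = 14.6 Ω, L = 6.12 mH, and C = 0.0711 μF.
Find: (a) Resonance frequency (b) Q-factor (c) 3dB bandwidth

Step 1 — Resonance: ω₀ = 1/√(LC) = 1/√(0.00612·7.11e-08) = 4.794e+04 rad/s.
Step 2 — f₀ = ω₀/(2π) = 7630 Hz.
Step 3 — Series Q: Q = ω₀L/R = 4.794e+04·0.00612/14.6 = 20.1.
Step 4 — Bandwidth: Δω = ω₀/Q = 2386 rad/s; BW = Δω/(2π) = 379.7 Hz.

(a) f₀ = 7630 Hz  (b) Q = 20.1  (c) BW = 379.7 Hz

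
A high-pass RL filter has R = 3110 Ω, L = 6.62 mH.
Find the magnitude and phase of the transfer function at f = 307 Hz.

Step 1 — Angular frequency: ω = 2π·307 = 1929 rad/s.
Step 2 — Transfer function: H(jω) = jωL/(R + jωL).
Step 3 — Numerator jωL = j·12.77; denominator R + jωL = 3110 + j12.77.
Step 4 — H = 1.686e-05 + j0.004106.
Step 5 — Magnitude: |H| = 0.004106 (-47.7 dB); phase: φ = 89.8°.

|H| = 0.004106 (-47.7 dB), φ = 89.8°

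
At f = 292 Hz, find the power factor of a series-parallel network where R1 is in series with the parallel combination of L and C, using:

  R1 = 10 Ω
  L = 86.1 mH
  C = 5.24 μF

Step 1 — Angular frequency: ω = 2π·f = 2π·292 = 1835 rad/s.
Step 2 — Component impedances:
  R1: Z = R = 10 Ω
  L: Z = jωL = j·1835·0.0861 = 0 + j158 Ω
  C: Z = 1/(jωC) = -j/(ω·C) = 0 - j104 Ω
Step 3 — Parallel branch: L || C = 1/(1/L + 1/C) = 0 - j304.6 Ω.
Step 4 — Series with R1: Z_total = R1 + (L || C) = 10 - j304.6 Ω = 304.7∠-88.1° Ω.
Step 5 — Power factor: PF = cos(φ) = Re(Z)/|Z| = 10/304.7 = 0.03282.
Step 6 — Type: Im(Z) = -304.6 ⇒ leading (phase φ = -88.1°).

PF = 0.03282 (leading, φ = -88.1°)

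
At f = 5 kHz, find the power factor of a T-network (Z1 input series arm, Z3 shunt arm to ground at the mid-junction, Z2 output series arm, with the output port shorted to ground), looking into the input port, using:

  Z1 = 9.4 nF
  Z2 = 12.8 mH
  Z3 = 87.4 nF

Step 1 — Angular frequency: ω = 2π·f = 2π·5000 = 3.142e+04 rad/s.
Step 2 — Component impedances:
  Z1: Z = 1/(jωC) = -j/(ω·C) = 0 - j3386 Ω
  Z2: Z = jωL = j·3.142e+04·0.0128 = 0 + j402.1 Ω
  Z3: Z = 1/(jωC) = -j/(ω·C) = 0 - j364.2 Ω
Step 3 — With the output port shorted to ground, the output series arm Z2 runs from the junction to ground; the shunt arm Z3 also runs from the junction to ground. They appear in parallel: Z3 || Z2 = 0 - j3862 Ω.
Step 4 — Series with input arm Z1: Z_in = Z1 + (Z3 || Z2) = 0 - j7248 Ω = 7248∠-90.0° Ω.
Step 5 — Power factor: PF = cos(φ) = Re(Z)/|Z| = 0/7248 = 0.
Step 6 — Type: Im(Z) = -7248 ⇒ leading (phase φ = -90.0°).

PF = 0 (leading, φ = -90.0°)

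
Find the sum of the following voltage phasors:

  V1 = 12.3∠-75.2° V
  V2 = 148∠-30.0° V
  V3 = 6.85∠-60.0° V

Step 1 — Convert each phasor to rectangular form:
  V1 = 12.3·(cos(-75.2°) + j·sin(-75.2°)) = 3.142 - j11.89 V
  V2 = 148·(cos(-30.0°) + j·sin(-30.0°)) = 128.2 - j74 V
  V3 = 6.85·(cos(-60.0°) + j·sin(-60.0°)) = 3.425 - j5.932 V
Step 2 — Sum components: V_total = 134.7 - j91.82 V.
Step 3 — Convert to polar: |V_total| = 163.1 V, ∠V_total = -34.3°.

V_total = 163.1∠-34.3° V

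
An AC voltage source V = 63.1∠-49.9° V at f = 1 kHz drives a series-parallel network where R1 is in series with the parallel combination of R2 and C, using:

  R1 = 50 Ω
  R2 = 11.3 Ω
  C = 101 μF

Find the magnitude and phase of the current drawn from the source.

Step 1 — Angular frequency: ω = 2π·f = 2π·1000 = 6283 rad/s.
Step 2 — Component impedances:
  R1: Z = R = 50 Ω
  R2: Z = R = 11.3 Ω
  C: Z = 1/(jωC) = -j/(ω·C) = 0 - j1.576 Ω
Step 3 — Parallel branch: R2 || C = 1/(1/R2 + 1/C) = 0.2156 - j1.546 Ω.
Step 4 — Series with R1: Z_total = R1 + (R2 || C) = 50.22 - j1.546 Ω = 50.24∠-1.8° Ω.
Step 5 — Source phasor: V = 63.1∠-49.9° V = 40.64 - j48.27 V.
Step 6 — Ohm's law: I = V / Z_total = (40.64 - j48.27) / (50.22 - j1.546) = 0.8382 - j0.9354 A.
Step 7 — Convert to polar: |I| = 1.256 A, ∠I = -48.1°.

I = 1.256∠-48.1° A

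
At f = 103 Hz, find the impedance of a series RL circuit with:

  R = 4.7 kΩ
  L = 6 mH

Step 1 — Angular frequency: ω = 2π·f = 2π·103 = 647.2 rad/s.
Step 2 — Component impedances:
  R: Z = R = 4700 Ω
  L: Z = jωL = j·647.2·0.006 = 0 + j3.883 Ω
Step 3 — Series combination: Z_total = R + L = 4700 + j3.883 Ω = 4700∠0.0° Ω.

Z = 4700 + j3.883 Ω = 4700∠0.0° Ω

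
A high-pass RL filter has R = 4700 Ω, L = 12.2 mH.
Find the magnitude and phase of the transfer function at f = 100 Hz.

Step 1 — Angular frequency: ω = 2π·100 = 628.3 rad/s.
Step 2 — Transfer function: H(jω) = jωL/(R + jωL).
Step 3 — Numerator jωL = j·7.665; denominator R + jωL = 4700 + j7.665.
Step 4 — H = 2.66e-06 + j0.001631.
Step 5 — Magnitude: |H| = 0.001631 (-55.8 dB); phase: φ = 89.9°.

|H| = 0.001631 (-55.8 dB), φ = 89.9°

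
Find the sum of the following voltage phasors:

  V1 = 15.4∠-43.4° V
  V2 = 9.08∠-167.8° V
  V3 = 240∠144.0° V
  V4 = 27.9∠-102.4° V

Step 1 — Convert each phasor to rectangular form:
  V1 = 15.4·(cos(-43.4°) + j·sin(-43.4°)) = 11.19 - j10.58 V
  V2 = 9.08·(cos(-167.8°) + j·sin(-167.8°)) = -8.875 - j1.919 V
  V3 = 240·(cos(144.0°) + j·sin(144.0°)) = -194.2 + j141.1 V
  V4 = 27.9·(cos(-102.4°) + j·sin(-102.4°)) = -5.991 - j27.25 V
Step 2 — Sum components: V_total = -197.8 + j101.3 V.
Step 3 — Convert to polar: |V_total| = 222.3 V, ∠V_total = 152.9°.

V_total = 222.3∠152.9° V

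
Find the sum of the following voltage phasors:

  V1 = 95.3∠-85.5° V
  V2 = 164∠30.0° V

Step 1 — Convert each phasor to rectangular form:
  V1 = 95.3·(cos(-85.5°) + j·sin(-85.5°)) = 7.477 - j95.01 V
  V2 = 164·(cos(30.0°) + j·sin(30.0°)) = 142 + j82 V
Step 2 — Sum components: V_total = 149.5 - j13.01 V.
Step 3 — Convert to polar: |V_total| = 150.1 V, ∠V_total = -5.0°.

V_total = 150.1∠-5.0° V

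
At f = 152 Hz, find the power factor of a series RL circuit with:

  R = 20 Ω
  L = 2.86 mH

Step 1 — Angular frequency: ω = 2π·f = 2π·152 = 955 rad/s.
Step 2 — Component impedances:
  R: Z = R = 20 Ω
  L: Z = jωL = j·955·0.00286 = 0 + j2.731 Ω
Step 3 — Series combination: Z_total = R + L = 20 + j2.731 Ω = 20.19∠7.8° Ω.
Step 4 — Power factor: PF = cos(φ) = Re(Z)/|Z| = 20/20.186 = 0.9908.
Step 5 — Type: Im(Z) = 2.731 ⇒ lagging (phase φ = 7.8°).

PF = 0.9908 (lagging, φ = 7.8°)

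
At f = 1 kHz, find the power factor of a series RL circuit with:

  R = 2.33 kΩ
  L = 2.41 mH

Step 1 — Angular frequency: ω = 2π·f = 2π·1000 = 6283 rad/s.
Step 2 — Component impedances:
  R: Z = R = 2330 Ω
  L: Z = jωL = j·6283·0.00241 = 0 + j15.14 Ω
Step 3 — Series combination: Z_total = R + L = 2330 + j15.14 Ω = 2330∠0.4° Ω.
Step 4 — Power factor: PF = cos(φ) = Re(Z)/|Z| = 2330/2330 = 1.
Step 5 — Type: Im(Z) = 15.14 ⇒ lagging (phase φ = 0.4°).

PF = 1 (lagging, φ = 0.4°)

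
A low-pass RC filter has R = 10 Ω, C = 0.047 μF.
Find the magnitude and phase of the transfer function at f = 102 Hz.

Step 1 — Angular frequency: ω = 2π·102 = 640.9 rad/s.
Step 2 — Transfer function: H(jω) = 1/(1 + jωRC).
Step 3 — Denominator: 1 + jωRC = 1 + j·640.9·10·4.7e-08 = 1 + j0.0003012.
Step 4 — H = 1 - j0.0003012.
Step 5 — Magnitude: |H| = 1 (-0.0 dB); phase: φ = -0.0°.

|H| = 1 (-0.0 dB), φ = -0.0°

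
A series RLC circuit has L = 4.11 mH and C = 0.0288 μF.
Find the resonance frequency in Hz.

Step 1 — Resonance condition Im(Z)=0 gives ω₀ = 1/√(LC).
Step 2 — ω₀ = 1/√(0.00411·2.88e-08) = 9.191e+04 rad/s.
Step 3 — f₀ = ω₀/(2π) = 1.463e+04 Hz.

f₀ = 1.463e+04 Hz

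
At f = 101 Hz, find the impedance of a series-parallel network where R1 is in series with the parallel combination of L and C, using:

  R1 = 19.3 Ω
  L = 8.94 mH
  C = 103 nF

Step 1 — Angular frequency: ω = 2π·f = 2π·101 = 634.6 rad/s.
Step 2 — Component impedances:
  R1: Z = R = 19.3 Ω
  L: Z = jωL = j·634.6·0.00894 = 0 + j5.673 Ω
  C: Z = 1/(jωC) = -j/(ω·C) = 0 - j1.53e+04 Ω
Step 3 — Parallel branch: L || C = 1/(1/L + 1/C) = 0 + j5.675 Ω.
Step 4 — Series with R1: Z_total = R1 + (L || C) = 19.3 + j5.675 Ω = 20.12∠16.4° Ω.

Z = 19.3 + j5.675 Ω = 20.12∠16.4° Ω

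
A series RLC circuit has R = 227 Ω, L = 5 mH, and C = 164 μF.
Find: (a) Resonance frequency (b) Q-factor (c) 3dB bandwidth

Step 1 — Resonance: ω₀ = 1/√(LC) = 1/√(0.005·0.000164) = 1104 rad/s.
Step 2 — f₀ = ω₀/(2π) = 175.8 Hz.
Step 3 — Series Q: Q = ω₀L/R = 1104·0.005/227 = 0.02432.
Step 4 — Bandwidth: Δω = ω₀/Q = 4.54e+04 rad/s; BW = Δω/(2π) = 7226 Hz.

(a) f₀ = 175.8 Hz  (b) Q = 0.02432  (c) BW = 7226 Hz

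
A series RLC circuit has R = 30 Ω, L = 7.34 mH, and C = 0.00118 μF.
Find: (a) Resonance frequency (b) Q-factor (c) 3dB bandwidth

Step 1 — Resonance: ω₀ = 1/√(LC) = 1/√(0.00734·1.18e-09) = 3.398e+05 rad/s.
Step 2 — f₀ = ω₀/(2π) = 5.408e+04 Hz.
Step 3 — Series Q: Q = ω₀L/R = 3.398e+05·0.00734/30 = 83.14.
Step 4 — Bandwidth: Δω = ω₀/Q = 4087 rad/s; BW = Δω/(2π) = 650.5 Hz.

(a) f₀ = 5.408e+04 Hz  (b) Q = 83.14  (c) BW = 650.5 Hz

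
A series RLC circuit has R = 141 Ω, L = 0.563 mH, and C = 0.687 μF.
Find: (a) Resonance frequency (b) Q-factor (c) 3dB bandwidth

Step 1 — Resonance: ω₀ = 1/√(LC) = 1/√(0.000563·6.87e-07) = 5.085e+04 rad/s.
Step 2 — f₀ = ω₀/(2π) = 8093 Hz.
Step 3 — Series Q: Q = ω₀L/R = 5.085e+04·0.000563/141 = 0.203.
Step 4 — Bandwidth: Δω = ω₀/Q = 2.504e+05 rad/s; BW = Δω/(2π) = 3.986e+04 Hz.

(a) f₀ = 8093 Hz  (b) Q = 0.203  (c) BW = 3.986e+04 Hz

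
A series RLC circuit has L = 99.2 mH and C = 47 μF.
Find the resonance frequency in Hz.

Step 1 — Resonance condition Im(Z)=0 gives ω₀ = 1/√(LC).
Step 2 — ω₀ = 1/√(0.0992·4.7e-05) = 463.1 rad/s.
Step 3 — f₀ = ω₀/(2π) = 73.71 Hz.

f₀ = 73.71 Hz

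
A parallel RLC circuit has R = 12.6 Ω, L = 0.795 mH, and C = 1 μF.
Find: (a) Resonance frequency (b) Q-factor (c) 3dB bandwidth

Step 1 — Resonance: ω₀ = 1/√(LC) = 1/√(0.000795·1e-06) = 3.547e+04 rad/s.
Step 2 — f₀ = ω₀/(2π) = 5645 Hz.
Step 3 — Parallel Q: Q = R/(ω₀L) = 12.6/(3.547e+04·0.000795) = 0.4469.
Step 4 — Bandwidth: Δω = ω₀/Q = 7.937e+04 rad/s; BW = Δω/(2π) = 1.263e+04 Hz.

(a) f₀ = 5645 Hz  (b) Q = 0.4469  (c) BW = 1.263e+04 Hz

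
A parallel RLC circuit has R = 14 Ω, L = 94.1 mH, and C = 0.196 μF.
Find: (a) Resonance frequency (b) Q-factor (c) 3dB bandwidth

Step 1 — Resonance: ω₀ = 1/√(LC) = 1/√(0.0941·1.96e-07) = 7363 rad/s.
Step 2 — f₀ = ω₀/(2π) = 1172 Hz.
Step 3 — Parallel Q: Q = R/(ω₀L) = 14/(7363·0.0941) = 0.02021.
Step 4 — Bandwidth: Δω = ω₀/Q = 3.644e+05 rad/s; BW = Δω/(2π) = 5.8e+04 Hz.

(a) f₀ = 1172 Hz  (b) Q = 0.02021  (c) BW = 5.8e+04 Hz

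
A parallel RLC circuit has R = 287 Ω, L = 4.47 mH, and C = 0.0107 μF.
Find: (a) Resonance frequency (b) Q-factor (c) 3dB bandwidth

Step 1 — Resonance: ω₀ = 1/√(LC) = 1/√(0.00447·1.07e-08) = 1.446e+05 rad/s.
Step 2 — f₀ = ω₀/(2π) = 2.301e+04 Hz.
Step 3 — Parallel Q: Q = R/(ω₀L) = 287/(1.446e+05·0.00447) = 0.444.
Step 4 — Bandwidth: Δω = ω₀/Q = 3.256e+05 rad/s; BW = Δω/(2π) = 5.183e+04 Hz.

(a) f₀ = 2.301e+04 Hz  (b) Q = 0.444  (c) BW = 5.183e+04 Hz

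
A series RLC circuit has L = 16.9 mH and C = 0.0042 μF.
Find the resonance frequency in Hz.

Step 1 — Resonance condition Im(Z)=0 gives ω₀ = 1/√(LC).
Step 2 — ω₀ = 1/√(0.0169·4.2e-09) = 1.187e+05 rad/s.
Step 3 — f₀ = ω₀/(2π) = 1.889e+04 Hz.

f₀ = 1.889e+04 Hz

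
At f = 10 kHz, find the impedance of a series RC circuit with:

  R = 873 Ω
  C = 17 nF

Step 1 — Angular frequency: ω = 2π·f = 2π·1e+04 = 6.283e+04 rad/s.
Step 2 — Component impedances:
  R: Z = R = 873 Ω
  C: Z = 1/(jωC) = -j/(ω·C) = 0 - j936.2 Ω
Step 3 — Series combination: Z_total = R + C = 873 - j936.2 Ω = 1280∠-47.0° Ω.

Z = 873 - j936.2 Ω = 1280∠-47.0° Ω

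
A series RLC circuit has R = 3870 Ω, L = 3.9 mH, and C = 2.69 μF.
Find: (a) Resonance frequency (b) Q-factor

Step 1 — Resonance condition Im(Z)=0 gives ω₀ = 1/√(LC).
Step 2 — ω₀ = 1/√(0.0039·2.69e-06) = 9763 rad/s.
Step 3 — f₀ = ω₀/(2π) = 1554 Hz.
Step 4 — Series Q: Q = ω₀L/R = 9763·0.0039/3870 = 0.009839.

(a) f₀ = 1554 Hz  (b) Q = 0.009839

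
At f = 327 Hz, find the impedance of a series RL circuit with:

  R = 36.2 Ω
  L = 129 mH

Step 1 — Angular frequency: ω = 2π·f = 2π·327 = 2055 rad/s.
Step 2 — Component impedances:
  R: Z = R = 36.2 Ω
  L: Z = jωL = j·2055·0.129 = 0 + j265 Ω
Step 3 — Series combination: Z_total = R + L = 36.2 + j265 Ω = 267.5∠82.2° Ω.

Z = 36.2 + j265 Ω = 267.5∠82.2° Ω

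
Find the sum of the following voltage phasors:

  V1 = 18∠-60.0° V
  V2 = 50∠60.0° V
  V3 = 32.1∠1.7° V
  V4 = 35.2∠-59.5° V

Step 1 — Convert each phasor to rectangular form:
  V1 = 18·(cos(-60.0°) + j·sin(-60.0°)) = 9 - j15.59 V
  V2 = 50·(cos(60.0°) + j·sin(60.0°)) = 25 + j43.3 V
  V3 = 32.1·(cos(1.7°) + j·sin(1.7°)) = 32.09 + j0.9523 V
  V4 = 35.2·(cos(-59.5°) + j·sin(-59.5°)) = 17.87 - j30.33 V
Step 2 — Sum components: V_total = 83.95 - j1.664 V.
Step 3 — Convert to polar: |V_total| = 83.97 V, ∠V_total = -1.1°.

V_total = 83.97∠-1.1° V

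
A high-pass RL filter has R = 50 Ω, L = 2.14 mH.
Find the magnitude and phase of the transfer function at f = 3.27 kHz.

Step 1 — Angular frequency: ω = 2π·3270 = 2.055e+04 rad/s.
Step 2 — Transfer function: H(jω) = jωL/(R + jωL).
Step 3 — Numerator jωL = j·43.97; denominator R + jωL = 50 + j43.97.
Step 4 — H = 0.4361 + j0.4959.
Step 5 — Magnitude: |H| = 0.6604 (-3.6 dB); phase: φ = 48.7°.

|H| = 0.6604 (-3.6 dB), φ = 48.7°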